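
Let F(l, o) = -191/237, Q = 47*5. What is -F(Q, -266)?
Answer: 191/237 ≈ 0.80591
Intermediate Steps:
Q = 235
F(l, o) = -191/237 (F(l, o) = -191*1/237 = -191/237)
-F(Q, -266) = -1*(-191/237) = 191/237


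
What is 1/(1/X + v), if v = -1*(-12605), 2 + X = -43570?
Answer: 43572/549225059 ≈ 7.9334e-5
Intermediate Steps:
X = -43572 (X = -2 - 43570 = -43572)
v = 12605
1/(1/X + v) = 1/(1/(-43572) + 12605) = 1/(-1/43572 + 12605) = 1/(549225059/43572) = 43572/549225059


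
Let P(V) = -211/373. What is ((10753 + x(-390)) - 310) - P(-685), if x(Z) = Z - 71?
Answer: 3723497/373 ≈ 9982.6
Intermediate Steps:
x(Z) = -71 + Z
P(V) = -211/373 (P(V) = -211*1/373 = -211/373)
((10753 + x(-390)) - 310) - P(-685) = ((10753 + (-71 - 390)) - 310) - 1*(-211/373) = ((10753 - 461) - 310) + 211/373 = (10292 - 310) + 211/373 = 9982 + 211/373 = 3723497/373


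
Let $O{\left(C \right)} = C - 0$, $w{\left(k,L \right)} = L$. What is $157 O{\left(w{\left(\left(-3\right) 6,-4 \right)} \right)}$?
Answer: $-628$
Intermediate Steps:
$O{\left(C \right)} = C$ ($O{\left(C \right)} = C + 0 = C$)
$157 O{\left(w{\left(\left(-3\right) 6,-4 \right)} \right)} = 157 \left(-4\right) = -628$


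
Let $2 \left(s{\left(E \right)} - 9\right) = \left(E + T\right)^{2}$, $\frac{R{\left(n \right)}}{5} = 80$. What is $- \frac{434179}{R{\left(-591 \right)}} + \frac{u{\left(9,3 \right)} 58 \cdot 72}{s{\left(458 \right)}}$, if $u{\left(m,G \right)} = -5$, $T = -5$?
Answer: $- \frac{9902439737}{9121200} \approx -1085.7$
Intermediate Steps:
$R{\left(n \right)} = 400$ ($R{\left(n \right)} = 5 \cdot 80 = 400$)
$s{\left(E \right)} = 9 + \frac{\left(-5 + E\right)^{2}}{2}$ ($s{\left(E \right)} = 9 + \frac{\left(E - 5\right)^{2}}{2} = 9 + \frac{\left(-5 + E\right)^{2}}{2}$)
$- \frac{434179}{R{\left(-591 \right)}} + \frac{u{\left(9,3 \right)} 58 \cdot 72}{s{\left(458 \right)}} = - \frac{434179}{400} + \frac{\left(-5\right) 58 \cdot 72}{9 + \frac{\left(-5 + 458\right)^{2}}{2}} = \left(-434179\right) \frac{1}{400} + \frac{\left(-290\right) 72}{9 + \frac{453^{2}}{2}} = - \frac{434179}{400} - \frac{20880}{9 + \frac{1}{2} \cdot 205209} = - \frac{434179}{400} - \frac{20880}{9 + \frac{205209}{2}} = - \frac{434179}{400} - \frac{20880}{\frac{205227}{2}} = - \frac{434179}{400} - \frac{4640}{22803} = - \frac{9902439737}{9121200}$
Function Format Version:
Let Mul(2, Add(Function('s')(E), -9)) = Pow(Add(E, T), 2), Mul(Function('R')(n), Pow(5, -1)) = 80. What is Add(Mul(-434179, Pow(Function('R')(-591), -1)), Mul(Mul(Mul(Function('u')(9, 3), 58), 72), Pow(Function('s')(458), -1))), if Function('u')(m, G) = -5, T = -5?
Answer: Rational(-9902439737, 9121200) ≈ -1085.7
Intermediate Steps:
Function('R')(n) = 400 (Function('R')(n) = Mul(5, 80) = 400)
Function('s')(E) = Add(9, Mul(Rational(1, 2), Pow(Add(-5, E), 2))) (Function('s')(E) = Add(9, Mul(Rational(1, 2), Pow(Add(E, -5), 2))) = Add(9, Mul(Rational(1, 2), Pow(Add(-5, E), 2))))
Add(Mul(-434179, Pow(Function('R')(-591), -1)), Mul(Mul(Mul(Function('u')(9, 3), 58), 72), Pow(Function('s')(458), -1))) = Add(Mul(-434179, Pow(400, -1)), Mul(Mul(Mul(-5, 58), 72), Pow(Add(9, Mul(Rational(1, 2), Pow(Add(-5, 458), 2))), -1))) = Add(Mul(-434179, Rational(1, 400)), Mul(Mul(-290, 72), Pow(Add(9, Mul(Rational(1, 2), Pow(453, 2))), -1))) = Add(Rational(-434179, 400), Mul(-20880, Pow(Add(9, Mul(Rational(1, 2), 205209)), -1))) = Add(Rational(-434179, 400), Mul(-20880, Pow(Add(9, Rational(205209, 2)), -1))) = Add(Rational(-434179, 400), Mul(-20880, Pow(Rational(205227, 2), -1))) = Add(Rational(-434179, 400), Mul(-20880, Rational(2, 205227))) = Add(Rational(-434179, 400), Rational(-4640, 22803)) = Rational(-9902439737, 9121200)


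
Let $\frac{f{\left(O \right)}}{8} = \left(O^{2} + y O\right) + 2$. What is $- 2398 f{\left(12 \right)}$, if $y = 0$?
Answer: $-2800864$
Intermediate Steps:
$f{\left(O \right)} = 16 + 8 O^{2}$ ($f{\left(O \right)} = 8 \left(\left(O^{2} + 0 O\right) + 2\right) = 8 \left(\left(O^{2} + 0\right) + 2\right) = 8 \left(O^{2} + 2\right) = 8 \left(2 + O^{2}\right) = 16 + 8 O^{2}$)
$- 2398 f{\left(12 \right)} = - 2398 \left(16 + 8 \cdot 12^{2}\right) = - 2398 \left(16 + 8 \cdot 144\right) = - 2398 \left(16 + 1152\right) = \left(-2398\right) 1168 = -2800864$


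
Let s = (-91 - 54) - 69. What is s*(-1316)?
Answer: 281624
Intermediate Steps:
s = -214 (s = -145 - 69 = -214)
s*(-1316) = -214*(-1316) = 281624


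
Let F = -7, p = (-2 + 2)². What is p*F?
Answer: 0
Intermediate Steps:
p = 0 (p = 0² = 0)
p*F = 0*(-7) = 0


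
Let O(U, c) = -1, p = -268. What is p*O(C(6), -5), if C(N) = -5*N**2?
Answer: 268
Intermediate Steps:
p*O(C(6), -5) = -268*(-1) = 268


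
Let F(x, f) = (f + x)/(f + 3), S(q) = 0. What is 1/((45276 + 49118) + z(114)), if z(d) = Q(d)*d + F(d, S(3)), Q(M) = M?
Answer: 1/107428 ≈ 9.3086e-6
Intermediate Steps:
F(x, f) = (f + x)/(3 + f)
z(d) = d² + d/3 (z(d) = d*d + (0 + d)/(3 + 0) = d² + d/3)
1/((45276 + 49118) + z(114)) = 1/((45276 + 49118) + 114*(⅓ + 114)) = 1/(94394 + 114*(343/3)) = 1/(94394 + 13034) = 1/107428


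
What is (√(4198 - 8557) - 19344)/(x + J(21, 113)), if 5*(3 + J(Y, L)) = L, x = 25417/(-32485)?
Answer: -6756880/6573 + 32485*I*√4359/611289 ≈ -1028.0 + 3.5086*I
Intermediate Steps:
x = -25417/32485 (x = 25417*(-1/32485) = -25417/32485 ≈ -0.78242)
J(Y, L) = -3 + L/5
(√(4198 - 8557) - 19344)/(x + J(21, 113)) = (√(4198 - 8557) - 19344)/(-25417/32485 + (-3 + (⅕)*113)) = (√(-4359) - 19344)/(-25417/32485 + (-3 + 113/5)) = (I*√4359 - 19344)/(-25417/32485 + 98/5) = (-19344 + I*√4359)/(611289/32485) = (-19344 + I*√4359)*(32485/611289) = -6756880/6573 + 32485*I*√4359/611289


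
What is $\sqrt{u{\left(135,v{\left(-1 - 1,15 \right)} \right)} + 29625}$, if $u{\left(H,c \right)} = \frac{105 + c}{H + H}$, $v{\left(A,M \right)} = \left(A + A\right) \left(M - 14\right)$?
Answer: $\frac{\sqrt{239965530}}{90} \approx 172.12$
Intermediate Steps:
$v{\left(A,M \right)} = 2 A \left(-14 + M\right)$
$u{\left(H,c \right)} = \frac{105 + c}{2 H}$
$\sqrt{u{\left(135,v{\left(-1 - 1,15 \right)} \right)} + 29625} = \sqrt{\frac{105 + 2 \left(-1 - 1\right) \left(-14 + 15\right)}{2 \cdot 135} + 29625} = \sqrt{\frac{1}{2} \cdot \frac{1}{135} \left(105 + 2 \left(-1 - 1\right) 1\right) + 29625} = \sqrt{\frac{1}{2} \cdot \frac{1}{135} \left(105 + 2 \left(-2\right) 1\right) + 29625} = \sqrt{\frac{1}{2} \cdot \frac{1}{135} \left(105 - 4\right) + 29625} = \sqrt{\frac{1}{2} \cdot \frac{1}{135} \cdot 101 + 29625} = \sqrt{\frac{101}{270} + 29625} = \sqrt{\frac{7998851}{270}} = \frac{\sqrt{239965530}}{90}$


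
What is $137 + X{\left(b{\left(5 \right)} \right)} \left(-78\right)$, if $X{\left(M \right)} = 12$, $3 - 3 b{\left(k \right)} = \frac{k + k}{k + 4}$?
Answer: $-799$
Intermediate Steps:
$b{\left(k \right)} = 1 - \frac{2 k}{3 \left(4 + k\right)}$ ($b{\left(k \right)} = 1 - \frac{\left(k + k\right) \frac{1}{k + 4}}{3} = 1 - \frac{2 k \frac{1}{4 + k}}{3} = 1 - \frac{2 k}{3 \left(4 + k\right)}$)
$137 + X{\left(b{\left(5 \right)} \right)} \left(-78\right) = 137 + 12 \left(-78\right) = 137 - 936 = -799$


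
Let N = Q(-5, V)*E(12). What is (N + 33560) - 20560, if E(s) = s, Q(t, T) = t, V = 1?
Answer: 12940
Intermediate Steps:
N = -60 (N = -5*12 = -60)
(N + 33560) - 20560 = (-60 + 33560) - 20560 = 33500 - 20560 = 12940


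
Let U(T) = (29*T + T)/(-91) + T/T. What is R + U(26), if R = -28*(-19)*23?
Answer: 85599/7 ≈ 12228.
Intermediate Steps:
U(T) = 1 - 30*T/91 (U(T) = (30*T)*(-1/91) + 1 = -30*T/91 + 1 = 1 - 30*T/91)
R = 12236 (R = 532*23 = 12236)
R + U(26) = 12236 + (1 - 30/91*26) = 12236 + (1 - 60/7) = 12236 - 53/7 = 85599/7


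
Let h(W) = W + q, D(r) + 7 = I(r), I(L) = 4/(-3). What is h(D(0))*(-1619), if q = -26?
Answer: 166757/3 ≈ 55586.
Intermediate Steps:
I(L) = -4/3 (I(L) = 4*(-1/3) = -4/3)
D(r) = -25/3 (D(r) = -7 - 4/3 = -25/3)
h(W) = -26 + W (h(W) = W - 26 = -26 + W)
h(D(0))*(-1619) = (-26 - 25/3)*(-1619) = -103/3*(-1619) = 166757/3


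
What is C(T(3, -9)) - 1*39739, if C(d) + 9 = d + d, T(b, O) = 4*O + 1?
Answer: -39818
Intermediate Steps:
T(b, O) = 1 + 4*O
C(d) = -9 + 2*d (C(d) = -9 + (d + d) = -9 + 2*d)
C(T(3, -9)) - 1*39739 = (-9 + 2*(1 + 4*(-9))) - 1*39739 = (-9 + 2*(1 - 36)) - 39739 = (-9 + 2*(-35)) - 39739 = (-9 - 70) - 39739 = -79 - 39739 = -39818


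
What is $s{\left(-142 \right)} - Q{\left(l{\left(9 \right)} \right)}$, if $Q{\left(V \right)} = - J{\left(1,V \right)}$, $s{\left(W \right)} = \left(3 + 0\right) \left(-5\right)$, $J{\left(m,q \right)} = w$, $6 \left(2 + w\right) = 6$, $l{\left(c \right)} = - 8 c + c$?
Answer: $-16$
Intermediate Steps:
$l{\left(c \right)} = - 7 c$
$w = -1$ ($w = -2 + \frac{1}{6} \cdot 6 = -2 + 1 = -1$)
$J{\left(m,q \right)} = -1$
$s{\left(W \right)} = -15$ ($s{\left(W \right)} = 3 \left(-5\right) = -15$)
$Q{\left(V \right)} = 1$ ($Q{\left(V \right)} = \left(-1\right) \left(-1\right) = 1$)
$s{\left(-142 \right)} - Q{\left(l{\left(9 \right)} \right)} = -15 - 1 = -16$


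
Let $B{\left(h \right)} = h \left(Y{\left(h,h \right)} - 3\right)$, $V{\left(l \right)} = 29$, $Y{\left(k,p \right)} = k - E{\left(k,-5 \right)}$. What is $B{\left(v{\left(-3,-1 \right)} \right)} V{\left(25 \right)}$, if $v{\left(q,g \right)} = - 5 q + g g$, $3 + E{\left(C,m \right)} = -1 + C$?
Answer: $464$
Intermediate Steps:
$E{\left(C,m \right)} = -4 + C$ ($E{\left(C,m \right)} = -3 + \left(-1 + C\right) = -4 + C$)
$Y{\left(k,p \right)} = 4$ ($Y{\left(k,p \right)} = k - \left(-4 + k\right) = 4$)
$v{\left(q,g \right)} = g^{2} - 5 q$ ($v{\left(q,g \right)} = - 5 q + g^{2} = g^{2} - 5 q$)
$B{\left(h \right)} = h$ ($B{\left(h \right)} = h \left(4 - 3\right) = h 1 = h$)
$B{\left(v{\left(-3,-1 \right)} \right)} V{\left(25 \right)} = \left(\left(-1\right)^{2} - -15\right) 29 = \left(1 + 15\right) 29 = 16 \cdot 29 = 464$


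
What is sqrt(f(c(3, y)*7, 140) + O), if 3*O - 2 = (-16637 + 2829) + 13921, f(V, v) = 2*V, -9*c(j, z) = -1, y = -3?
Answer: sqrt(359)/3 ≈ 6.3158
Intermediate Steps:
c(j, z) = 1/9 (c(j, z) = -1/9*(-1) = 1/9)
O = 115/3 (O = 2/3 + ((-16637 + 2829) + 13921)/3 = 2/3 + (-13808 + 13921)/3 = 2/3 + (1/3)*113 = 2/3 + 113/3 = 115/3 ≈ 38.333)
sqrt(f(c(3, y)*7, 140) + O) = sqrt(2*((1/9)*7) + 115/3) = sqrt(2*(7/9) + 115/3) = sqrt(14/9 + 115/3) = sqrt(359/9) = sqrt(359)/3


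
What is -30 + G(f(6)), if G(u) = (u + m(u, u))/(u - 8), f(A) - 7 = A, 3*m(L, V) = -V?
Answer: -424/15 ≈ -28.267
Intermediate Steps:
m(L, V) = -V/3 (m(L, V) = (-V)/3 = -V/3)
f(A) = 7 + A
G(u) = 2*u/(3*(-8 + u)) (G(u) = (u - u/3)/(u - 8) = (2*u/3)/(-8 + u) = 2*u/(3*(-8 + u)))
-30 + G(f(6)) = -30 + 2*(7 + 6)/(3*(-8 + (7 + 6))) = -30 + (⅔)*13/(-8 + 13) = -30 + (⅔)*13/5 = -30 + (⅔)*13*(⅕) = -30 + 26/15 = -424/15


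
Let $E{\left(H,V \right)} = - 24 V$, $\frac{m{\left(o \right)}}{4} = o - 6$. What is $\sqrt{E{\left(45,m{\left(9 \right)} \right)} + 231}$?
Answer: $i \sqrt{57} \approx 7.5498 i$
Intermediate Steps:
$m{\left(o \right)} = -24 + 4 o$ ($m{\left(o \right)} = 4 \left(o - 6\right) = 4 \left(-6 + o\right) = -24 + 4 o$)
$\sqrt{E{\left(45,m{\left(9 \right)} \right)} + 231} = \sqrt{- 24 \left(-24 + 4 \cdot 9\right) + 231} = \sqrt{- 24 \left(-24 + 36\right) + 231} = \sqrt{\left(-24\right) 12 + 231} = \sqrt{-288 + 231} = \sqrt{-57} = i \sqrt{57}$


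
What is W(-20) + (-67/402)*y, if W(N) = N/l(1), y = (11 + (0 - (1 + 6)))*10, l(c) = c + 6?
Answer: -200/21 ≈ -9.5238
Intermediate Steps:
l(c) = 6 + c
y = 40 (y = (11 + (0 - 1*7))*10 = (11 + (0 - 7))*10 = (11 - 7)*10 = 4*10 = 40)
W(N) = N/7 (W(N) = N/(6 + 1) = N/7)
W(-20) + (-67/402)*y = (⅐)*(-20) - 67/402*40 = -20/7 - 67*1/402*40 = -20/7 - ⅙*40 = -20/7 - 20/3 = -200/21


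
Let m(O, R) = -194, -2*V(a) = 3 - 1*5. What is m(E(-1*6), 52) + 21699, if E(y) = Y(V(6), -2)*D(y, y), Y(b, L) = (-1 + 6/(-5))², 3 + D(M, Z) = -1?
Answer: 21505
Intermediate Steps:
V(a) = 1 (V(a) = -(3 - 1*5)/2 = -(3 - 5)/2 = -½*(-2) = 1)
D(M, Z) = -4 (D(M, Z) = -3 - 1 = -4)
Y(b, L) = 121/25 (Y(b, L) = (-1 + 6*(-⅕))² = (-1 - 6/5)² = (-11/5)² = 121/25)
E(y) = -484/25 (E(y) = (121/25)*(-4) = -484/25)
m(E(-1*6), 52) + 21699 = -194 + 21699 = 21505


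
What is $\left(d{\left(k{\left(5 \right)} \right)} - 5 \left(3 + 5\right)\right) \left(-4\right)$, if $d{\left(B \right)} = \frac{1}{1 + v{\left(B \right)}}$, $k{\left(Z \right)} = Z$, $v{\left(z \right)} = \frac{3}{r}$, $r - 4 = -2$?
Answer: $\frac{792}{5} \approx 158.4$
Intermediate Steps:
$r = 2$ ($r = 4 - 2 = 2$)
$v{\left(z \right)} = \frac{3}{2}$
$d{\left(B \right)} = \frac{2}{5}$ ($d{\left(B \right)} = \frac{1}{1 + \frac{3}{2}} = \frac{1}{\frac{5}{2}} = \frac{2}{5}$)
$\left(d{\left(k{\left(5 \right)} \right)} - 5 \left(3 + 5\right)\right) \left(-4\right) = \left(\frac{2}{5} - 5 \left(3 + 5\right)\right) \left(-4\right) = \left(\frac{2}{5} - 40\right) \left(-4\right) = \left(- \frac{198}{5}\right) \left(-4\right) = \frac{792}{5}$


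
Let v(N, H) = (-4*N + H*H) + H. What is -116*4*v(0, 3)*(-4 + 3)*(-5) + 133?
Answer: -27707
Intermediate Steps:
v(N, H) = H + H² - 4*N (v(N, H) = (-4*N + H²) + H = (H² - 4*N) + H = H + H² - 4*N)
-116*4*v(0, 3)*(-4 + 3)*(-5) + 133 = -116*4*(3 + 3² - 4*0)*(-4 + 3)*(-5) + 133 = -116*4*(3 + 9 + 0)*(-1*(-5)) + 133 = -116*4*12*5 + 133 = -5568*5 + 133 = -116*240 + 133 = -27840 + 133 = -27707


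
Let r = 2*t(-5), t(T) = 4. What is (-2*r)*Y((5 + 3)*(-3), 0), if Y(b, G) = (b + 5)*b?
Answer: -7296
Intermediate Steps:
Y(b, G) = b*(5 + b) (Y(b, G) = (5 + b)*b = b*(5 + b))
r = 8 (r = 2*4 = 8)
(-2*r)*Y((5 + 3)*(-3), 0) = (-2*8)*(((5 + 3)*(-3))*(5 + (5 + 3)*(-3))) = -16*8*(-3)*(5 + 8*(-3)) = -(-384)*(5 - 24) = -(-384)*(-19) = -16*456 = -7296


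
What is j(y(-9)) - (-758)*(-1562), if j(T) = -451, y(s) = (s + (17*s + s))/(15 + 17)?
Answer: -1184447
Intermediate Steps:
y(s) = 19*s/32 (y(s) = (s + 18*s)/32 = (19*s)*(1/32) = 19*s/32)
j(y(-9)) - (-758)*(-1562) = -451 - (-758)*(-1562) = -451 - 1*1183996 = -451 - 1183996 = -1184447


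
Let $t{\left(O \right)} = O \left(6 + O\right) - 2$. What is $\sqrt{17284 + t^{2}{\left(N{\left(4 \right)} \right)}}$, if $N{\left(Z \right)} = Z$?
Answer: $2 \sqrt{4682} \approx 136.85$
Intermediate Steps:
$t{\left(O \right)} = -2 + O \left(6 + O\right)$ ($t{\left(O \right)} = O \left(6 + O\right) - 2 = -2 + O \left(6 + O\right)$)
$\sqrt{17284 + t^{2}{\left(N{\left(4 \right)} \right)}} = \sqrt{17284 + \left(-2 + 4^{2} + 6 \cdot 4\right)^{2}} = \sqrt{17284 + \left(-2 + 16 + 24\right)^{2}} = \sqrt{17284 + 38^{2}} = \sqrt{17284 + 1444} = \sqrt{18728} = 2 \sqrt{4682}$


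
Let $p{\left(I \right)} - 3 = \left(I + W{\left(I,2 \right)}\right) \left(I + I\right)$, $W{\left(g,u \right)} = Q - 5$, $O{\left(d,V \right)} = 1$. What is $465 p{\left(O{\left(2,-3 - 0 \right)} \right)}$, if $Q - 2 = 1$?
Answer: $465$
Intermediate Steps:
$Q = 3$ ($Q = 2 + 1 = 3$)
$W{\left(g,u \right)} = -2$ ($W{\left(g,u \right)} = 3 - 5 = -2$)
$p{\left(I \right)} = 3 + 2 I \left(-2 + I\right)$ ($p{\left(I \right)} = 3 + \left(I - 2\right) \left(I + I\right) = 3 + \left(-2 + I\right) 2 I = 3 + 2 I \left(-2 + I\right)$)
$465 p{\left(O{\left(2,-3 - 0 \right)} \right)} = 465 \left(3 - 4 + 2 \cdot 1^{2}\right) = 465 \left(3 - 4 + 2 \cdot 1\right) = 465 \left(3 - 4 + 2\right) = 465 \cdot 1 = 465$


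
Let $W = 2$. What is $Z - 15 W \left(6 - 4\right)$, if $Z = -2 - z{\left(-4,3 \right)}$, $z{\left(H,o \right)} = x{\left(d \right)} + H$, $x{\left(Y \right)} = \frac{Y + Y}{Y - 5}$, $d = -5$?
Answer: $-59$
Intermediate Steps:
$x{\left(Y \right)} = \frac{2 Y}{-5 + Y}$
$z{\left(H,o \right)} = 1 + H$ ($z{\left(H,o \right)} = 2 \left(-5\right) \frac{1}{-5 - 5} + H = 2 \left(-5\right) \frac{1}{-10} + H = 2 \left(-5\right) \left(- \frac{1}{10}\right) + H = 1 + H$)
$Z = 1$ ($Z = -2 - \left(1 - 4\right) = -2 - -3 = -2 + 3 = 1$)
$Z - 15 W \left(6 - 4\right) = 1 - 15 \cdot 2 \left(6 - 4\right) = 1 - 15 \cdot 2 \cdot 2 = 1 - 60 = -59$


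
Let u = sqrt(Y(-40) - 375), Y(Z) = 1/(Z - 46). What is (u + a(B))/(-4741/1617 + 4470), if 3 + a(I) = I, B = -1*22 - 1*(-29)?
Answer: 588/656659 + 147*I*sqrt(2773586)/56472674 ≈ 0.00089544 + 0.0043351*I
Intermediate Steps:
B = 7 (B = -22 + 29 = 7)
a(I) = -3 + I
Y(Z) = 1/(-46 + Z)
u = I*sqrt(2773586)/86 (u = sqrt(1/(-46 - 40) - 375) = sqrt(1/(-86) - 375) = sqrt(-1/86 - 375) = sqrt(-32251/86) = I*sqrt(2773586)/86 ≈ 19.365*I)
(u + a(B))/(-4741/1617 + 4470) = (I*sqrt(2773586)/86 + (-3 + 7))/(-4741/1617 + 4470) = (I*sqrt(2773586)/86 + 4)/(-4741*1/1617 + 4470) = (4 + I*sqrt(2773586)/86)/(-431/147 + 4470) = (4 + I*sqrt(2773586)/86)/(656659/147) = (4 + I*sqrt(2773586)/86)*(147/656659) = 588/656659 + 147*I*sqrt(2773586)/56472674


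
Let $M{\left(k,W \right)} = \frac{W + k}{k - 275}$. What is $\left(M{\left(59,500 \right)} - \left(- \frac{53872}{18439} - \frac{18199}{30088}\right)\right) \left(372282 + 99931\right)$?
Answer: $\frac{3319329546208277}{7489700532} \approx 4.4319 \cdot 10^{5}$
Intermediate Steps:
$M{\left(k,W \right)} = \frac{W + k}{-275 + k}$
$\left(M{\left(59,500 \right)} - \left(- \frac{53872}{18439} - \frac{18199}{30088}\right)\right) \left(372282 + 99931\right) = \left(\frac{500 + 59}{-275 + 59} - \left(- \frac{53872}{18439} - \frac{18199}{30088}\right)\right) \left(372282 + 99931\right) = \left(\frac{1}{-216} \cdot 559 - - \frac{1956472097}{554792632}\right) 472213 = \left(\left(- \frac{1}{216}\right) 559 + \left(\frac{18199}{30088} + \frac{53872}{18439}\right)\right) 472213 = \left(- \frac{559}{216} + \frac{1956472097}{554792632}\right) 472213 = \frac{7029305729}{7489700532} \cdot 472213 = \frac{3319329546208277}{7489700532}$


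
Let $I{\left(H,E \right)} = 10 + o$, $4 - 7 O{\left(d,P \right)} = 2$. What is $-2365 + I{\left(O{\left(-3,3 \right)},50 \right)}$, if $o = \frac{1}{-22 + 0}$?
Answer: $- \frac{51811}{22} \approx -2355.0$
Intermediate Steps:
$O{\left(d,P \right)} = \frac{2}{7}$ ($O{\left(d,P \right)} = \frac{4}{7} - \frac{2}{7} = \frac{2}{7}$)
$o = - \frac{1}{22}$ ($o = \frac{1}{-22} = - \frac{1}{22} \approx -0.045455$)
$I{\left(H,E \right)} = \frac{219}{22}$ ($I{\left(H,E \right)} = 10 - \frac{1}{22} = \frac{219}{22}$)
$-2365 + I{\left(O{\left(-3,3 \right)},50 \right)} = -2365 + \frac{219}{22} = - \frac{51811}{22}$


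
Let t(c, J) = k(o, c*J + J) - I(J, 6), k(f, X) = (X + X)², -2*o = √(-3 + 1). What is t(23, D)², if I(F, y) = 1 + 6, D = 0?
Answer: 49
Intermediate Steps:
o = -I*√2/2 (o = -√(-3 + 1)/2 = -I*√2/2 ≈ -0.70711*I)
I(F, y) = 7
k(f, X) = 4*X² (k(f, X) = (2*X)² = 4*X²)
t(c, J) = -7 + 4*(J + J*c)² (t(c, J) = 4*(c*J + J)² - 1*7 = 4*(J*c + J)² - 7 = 4*(J + J*c)² - 7 = -7 + 4*(J + J*c)²)
t(23, D)² = (-7 + 4*0²*(1 + 23)²)² = (-7 + 4*0*24²)² = (-7 + 4*0*576)² = (-7 + 0)² = (-7)² = 49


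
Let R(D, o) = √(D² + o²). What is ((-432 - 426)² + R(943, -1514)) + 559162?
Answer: 1295326 + √3181445 ≈ 1.2971e+6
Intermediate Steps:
((-432 - 426)² + R(943, -1514)) + 559162 = ((-432 - 426)² + √(943² + (-1514)²)) + 559162 = ((-858)² + √(889249 + 2292196)) + 559162 = (736164 + √3181445) + 559162 = 1295326 + √3181445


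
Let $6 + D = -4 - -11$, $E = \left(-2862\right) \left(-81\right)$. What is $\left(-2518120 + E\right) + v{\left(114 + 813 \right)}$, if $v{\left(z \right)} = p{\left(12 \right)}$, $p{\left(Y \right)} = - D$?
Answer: $-2286299$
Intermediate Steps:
$E = 231822$
$D = 1$ ($D = -6 - -7 = -6 + \left(-4 + 11\right) = -6 + 7 = 1$)
$p{\left(Y \right)} = -1$ ($p{\left(Y \right)} = \left(-1\right) 1 = -1$)
$v{\left(z \right)} = -1$
$\left(-2518120 + E\right) + v{\left(114 + 813 \right)} = \left(-2518120 + 231822\right) - 1 = -2286298 - 1 = -2286299$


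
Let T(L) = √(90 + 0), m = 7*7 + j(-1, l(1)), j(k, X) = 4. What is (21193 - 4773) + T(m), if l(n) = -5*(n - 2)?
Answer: 16420 + 3*√10 ≈ 16430.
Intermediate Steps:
l(n) = 10 - 5*n (l(n) = -5*(-2 + n) = 10 - 5*n)
m = 53 (m = 7*7 + 4 = 49 + 4 = 53)
T(L) = 3*√10 (T(L) = √90 = 3*√10)
(21193 - 4773) + T(m) = (21193 - 4773) + 3*√10 = 16420 + 3*√10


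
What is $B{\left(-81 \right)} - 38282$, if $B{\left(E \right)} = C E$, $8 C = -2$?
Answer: $- \frac{153047}{4} \approx -38262.0$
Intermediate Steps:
$C = - \frac{1}{4}$ ($C = \frac{1}{8} \left(-2\right) = - \frac{1}{4} \approx -0.25$)
$B{\left(E \right)} = - \frac{E}{4}$
$B{\left(-81 \right)} - 38282 = \left(- \frac{1}{4}\right) \left(-81\right) - 38282 = \frac{81}{4} - 38282 = - \frac{153047}{4}$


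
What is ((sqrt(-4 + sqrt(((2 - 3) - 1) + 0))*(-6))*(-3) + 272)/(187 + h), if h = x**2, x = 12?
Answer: 272/331 + 18*sqrt(-4 + I*sqrt(2))/331 ≈ 0.84069 + 0.1104*I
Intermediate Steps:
h = 144 (h = 12**2 = 144)
((sqrt(-4 + sqrt(((2 - 3) - 1) + 0))*(-6))*(-3) + 272)/(187 + h) = ((sqrt(-4 + sqrt(((2 - 3) - 1) + 0))*(-6))*(-3) + 272)/(187 + 144) = ((sqrt(-4 + sqrt((-1 - 1) + 0))*(-6))*(-3) + 272)/331 = ((sqrt(-4 + sqrt(-2 + 0))*(-6))*(-3) + 272)*(1/331) = ((sqrt(-4 + sqrt(-2))*(-6))*(-3) + 272)*(1/331) = ((sqrt(-4 + I*sqrt(2))*(-6))*(-3) + 272)*(1/331) = (-6*sqrt(-4 + I*sqrt(2))*(-3) + 272)*(1/331) = (18*sqrt(-4 + I*sqrt(2)) + 272)*(1/331) = (272 + 18*sqrt(-4 + I*sqrt(2)))*(1/331) = 272/331 + 18*sqrt(-4 + I*sqrt(2))/331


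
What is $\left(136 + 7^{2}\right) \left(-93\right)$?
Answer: $-17205$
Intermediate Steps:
$\left(136 + 7^{2}\right) \left(-93\right) = \left(136 + 49\right) \left(-93\right) = 185 \left(-93\right) = -17205$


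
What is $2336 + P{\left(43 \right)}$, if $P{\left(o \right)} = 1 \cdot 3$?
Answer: $2339$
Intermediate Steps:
$P{\left(o \right)} = 3$
$2336 + P{\left(43 \right)} = 2336 + 3 = 2339$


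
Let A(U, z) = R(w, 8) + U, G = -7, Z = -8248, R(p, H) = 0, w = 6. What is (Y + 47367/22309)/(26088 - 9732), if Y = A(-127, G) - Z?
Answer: 15101563/30407167 ≈ 0.49664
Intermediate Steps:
A(U, z) = U (A(U, z) = 0 + U = U)
Y = 8121 (Y = -127 - 1*(-8248) = -127 + 8248 = 8121)
(Y + 47367/22309)/(26088 - 9732) = (8121 + 47367/22309)/(26088 - 9732) = (8121 + 47367*(1/22309))/16356 = (8121 + 47367/22309)*(1/16356) = (181218756/22309)*(1/16356) = 15101563/30407167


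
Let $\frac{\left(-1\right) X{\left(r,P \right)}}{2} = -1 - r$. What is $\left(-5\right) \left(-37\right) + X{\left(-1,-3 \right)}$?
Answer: $185$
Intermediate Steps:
$X{\left(r,P \right)} = 2 + 2 r$ ($X{\left(r,P \right)} = - 2 \left(-1 - r\right) = 2 + 2 r$)
$\left(-5\right) \left(-37\right) + X{\left(-1,-3 \right)} = \left(-5\right) \left(-37\right) + \left(2 + 2 \left(-1\right)\right) = 185 + \left(2 - 2\right) = 185 + 0 = 185$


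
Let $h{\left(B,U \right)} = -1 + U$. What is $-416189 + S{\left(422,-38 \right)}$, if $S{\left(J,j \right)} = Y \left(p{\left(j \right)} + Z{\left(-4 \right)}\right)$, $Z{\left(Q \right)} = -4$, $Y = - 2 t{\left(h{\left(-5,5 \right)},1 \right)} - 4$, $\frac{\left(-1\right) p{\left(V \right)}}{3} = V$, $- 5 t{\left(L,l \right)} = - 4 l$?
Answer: $-416805$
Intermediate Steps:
$t{\left(L,l \right)} = \frac{4 l}{5}$ ($t{\left(L,l \right)} = - \frac{\left(-4\right) l}{5} = \frac{4 l}{5}$)
$p{\left(V \right)} = - 3 V$
$Y = - \frac{28}{5}$ ($Y = - 2 \cdot \frac{4}{5} \cdot 1 - 4 = \left(-2\right) \frac{4}{5} - 4 = - \frac{8}{5} - 4 = - \frac{28}{5} \approx -5.6$)
$S{\left(J,j \right)} = \frac{112}{5} + \frac{84 j}{5}$ ($S{\left(J,j \right)} = - \frac{28 \left(- 3 j - 4\right)}{5} = - \frac{28 \left(-4 - 3 j\right)}{5} = \frac{112}{5} + \frac{84 j}{5}$)
$-416189 + S{\left(422,-38 \right)} = -416189 + \left(\frac{112}{5} + \frac{84}{5} \left(-38\right)\right) = -416189 + \left(\frac{112}{5} - \frac{3192}{5}\right) = -416189 - 616 = -416805$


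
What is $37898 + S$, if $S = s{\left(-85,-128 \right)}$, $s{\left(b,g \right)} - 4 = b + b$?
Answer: $37732$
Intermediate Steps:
$s{\left(b,g \right)} = 4 + 2 b$ ($s{\left(b,g \right)} = 4 + \left(b + b\right) = 4 + 2 b$)
$S = -166$ ($S = 4 + 2 \left(-85\right) = 4 - 170 = -166$)
$37898 + S = 37898 - 166 = 37732$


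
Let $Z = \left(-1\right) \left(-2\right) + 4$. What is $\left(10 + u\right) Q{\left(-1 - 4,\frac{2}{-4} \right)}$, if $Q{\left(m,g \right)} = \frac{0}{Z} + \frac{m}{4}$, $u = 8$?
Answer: $- \frac{45}{2} \approx -22.5$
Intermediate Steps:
$Z = 6$ ($Z = 2 + 4 = 6$)
$Q{\left(m,g \right)} = \frac{m}{4}$ ($Q{\left(m,g \right)} = \frac{0}{6} + \frac{m}{4} = 0 \cdot \frac{1}{6} + m \frac{1}{4} = 0 + \frac{m}{4} = \frac{m}{4}$)
$\left(10 + u\right) Q{\left(-1 - 4,\frac{2}{-4} \right)} = \left(10 + 8\right) \frac{-1 - 4}{4} = 18 \cdot \frac{1}{4} \left(-5\right) = 18 \left(- \frac{5}{4}\right) = - \frac{45}{2}$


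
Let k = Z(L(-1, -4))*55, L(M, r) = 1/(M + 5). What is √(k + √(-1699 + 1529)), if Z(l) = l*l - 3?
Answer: √(-2585 + 16*I*√170)/4 ≈ 0.51247 + 12.721*I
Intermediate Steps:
L(M, r) = 1/(5 + M)
Z(l) = -3 + l² (Z(l) = l² - 3 = -3 + l²)
k = -2585/16 (k = (-3 + (1/(5 - 1))²)*55 = (-3 + (1/4)²)*55 = (-3 + (¼)²)*55 = (-3 + 1/16)*55 = -47/16*55 = -2585/16 ≈ -161.56)
√(k + √(-1699 + 1529)) = √(-2585/16 + √(-1699 + 1529)) = √(-2585/16 + √(-170)) = √(-2585/16 + I*√170)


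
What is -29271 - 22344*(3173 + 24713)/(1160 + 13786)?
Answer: -176761525/2491 ≈ -70960.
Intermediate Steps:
-29271 - 22344*(3173 + 24713)/(1160 + 13786) = -29271 - 22344/(14946/27886) = -29271 - 22344/(14946*(1/27886)) = -29271 - 22344/7473/13943 = -29271 - 22344*13943/7473 = -29271 - 103847464/2491 = -176761525/2491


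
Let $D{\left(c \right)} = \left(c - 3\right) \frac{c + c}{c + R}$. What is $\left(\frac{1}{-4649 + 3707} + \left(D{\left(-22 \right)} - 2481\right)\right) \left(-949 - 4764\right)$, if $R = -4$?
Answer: $\frac{176534208007}{12246} \approx 1.4416 \cdot 10^{7}$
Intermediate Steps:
$D{\left(c \right)} = \frac{2 c \left(-3 + c\right)}{-4 + c}$ ($D{\left(c \right)} = \left(c - 3\right) \frac{c + c}{c - 4} = \left(-3 + c\right) \frac{2 c}{-4 + c} = \frac{2 c \left(-3 + c\right)}{-4 + c}$)
$\left(\frac{1}{-4649 + 3707} + \left(D{\left(-22 \right)} - 2481\right)\right) \left(-949 - 4764\right) = \left(\frac{1}{-4649 + 3707} - \left(2481 + \frac{44 \left(-3 - 22\right)}{-4 - 22}\right)\right) \left(-949 - 4764\right) = \left(\frac{1}{-942} - \left(2481 + 44 \frac{1}{-26} \left(-25\right)\right)\right) \left(-5713\right) = \left(- \frac{1}{942} - \left(2481 + 44 \left(- \frac{1}{26}\right) \left(-25\right)\right)\right) \left(-5713\right) = \left(- \frac{1}{942} - \frac{32803}{13}\right) \left(-5713\right) = \left(- \frac{30900439}{12246}\right) \left(-5713\right) = \frac{176534208007}{12246}$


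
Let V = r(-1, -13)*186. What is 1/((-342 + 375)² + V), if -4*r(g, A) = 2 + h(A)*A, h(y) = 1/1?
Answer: 2/3201 ≈ 0.00062480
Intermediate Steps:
h(y) = 1
r(g, A) = -½ - A/4 (r(g, A) = -(2 + 1*A)/4 = -(2 + A)/4 = -½ - A/4)
V = 1023/2 (V = (-½ - ¼*(-13))*186 = (-½ + 13/4)*186 = (11/4)*186 = 1023/2 ≈ 511.50)
1/((-342 + 375)² + V) = 1/((-342 + 375)² + 1023/2) = 1/(33² + 1023/2) = 1/(1089 + 1023/2) = 1/(3201/2) = 2/3201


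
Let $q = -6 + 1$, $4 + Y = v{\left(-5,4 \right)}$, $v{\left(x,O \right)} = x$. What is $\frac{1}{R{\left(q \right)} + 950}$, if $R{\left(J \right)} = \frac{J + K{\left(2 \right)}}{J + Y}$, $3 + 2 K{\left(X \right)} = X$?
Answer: $\frac{28}{26611} \approx 0.0010522$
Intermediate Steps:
$K{\left(X \right)} = - \frac{3}{2} + \frac{X}{2}$
$Y = -9$ ($Y = -4 - 5 = -9$)
$q = -5$
$R{\left(J \right)} = \frac{- \frac{1}{2} + J}{-9 + J}$ ($R{\left(J \right)} = \frac{J + \left(- \frac{3}{2} + \frac{1}{2} \cdot 2\right)}{J - 9} = \frac{J + \left(- \frac{3}{2} + 1\right)}{-9 + J} = \frac{J - \frac{1}{2}}{-9 + J} = \frac{- \frac{1}{2} + J}{-9 + J}$)
$\frac{1}{R{\left(q \right)} + 950} = \frac{1}{\frac{- \frac{1}{2} - 5}{-9 - 5} + 950} = \frac{1}{\frac{1}{-14} \left(- \frac{11}{2}\right) + 950} = \frac{1}{\left(- \frac{1}{14}\right) \left(- \frac{11}{2}\right) + 950} = \frac{1}{\frac{11}{28} + 950} = \frac{1}{\frac{26611}{28}} = \frac{28}{26611}$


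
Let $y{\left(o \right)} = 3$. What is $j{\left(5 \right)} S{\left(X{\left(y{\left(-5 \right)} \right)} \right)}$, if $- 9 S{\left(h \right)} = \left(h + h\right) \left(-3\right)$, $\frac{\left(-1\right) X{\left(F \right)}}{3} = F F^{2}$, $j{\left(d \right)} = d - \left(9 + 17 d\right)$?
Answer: $4806$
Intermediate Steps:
$j{\left(d \right)} = -9 - 16 d$ ($j{\left(d \right)} = d - \left(9 + 17 d\right) = -9 - 16 d$)
$X{\left(F \right)} = - 3 F^{3}$ ($X{\left(F \right)} = - 3 F F^{2} = - 3 F^{3}$)
$S{\left(h \right)} = \frac{2 h}{3}$ ($S{\left(h \right)} = - \frac{\left(h + h\right) \left(-3\right)}{9} = - \frac{2 h \left(-3\right)}{9} = - \frac{\left(-6\right) h}{9} = \frac{2 h}{3}$)
$j{\left(5 \right)} S{\left(X{\left(y{\left(-5 \right)} \right)} \right)} = \left(-9 - 80\right) \frac{2 \left(- 3 \cdot 3^{3}\right)}{3} = \left(-9 - 80\right) \frac{2 \left(\left(-3\right) 27\right)}{3} = - 89 \cdot \frac{2}{3} \left(-81\right) = \left(-89\right) \left(-54\right) = 4806$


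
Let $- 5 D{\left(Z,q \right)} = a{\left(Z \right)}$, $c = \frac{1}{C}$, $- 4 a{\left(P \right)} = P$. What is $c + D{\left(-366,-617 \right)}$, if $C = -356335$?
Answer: $- \frac{13041863}{712670} \approx -18.3$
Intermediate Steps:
$a{\left(P \right)} = - \frac{P}{4}$
$c = - \frac{1}{356335}$ ($c = \frac{1}{-356335} = - \frac{1}{356335} \approx -2.8063 \cdot 10^{-6}$)
$D{\left(Z,q \right)} = \frac{Z}{20}$ ($D{\left(Z,q \right)} = - \frac{\left(- \frac{1}{4}\right) Z}{5} = \frac{Z}{20}$)
$c + D{\left(-366,-617 \right)} = - \frac{1}{356335} + \frac{1}{20} \left(-366\right) = - \frac{1}{356335} - \frac{183}{10} = - \frac{13041863}{712670}$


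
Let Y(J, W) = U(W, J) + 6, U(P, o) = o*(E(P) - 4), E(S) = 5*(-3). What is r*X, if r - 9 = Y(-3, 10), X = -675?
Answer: -48600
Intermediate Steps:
E(S) = -15
U(P, o) = -19*o (U(P, o) = o*(-15 - 4) = o*(-19) = -19*o)
Y(J, W) = 6 - 19*J (Y(J, W) = -19*J + 6 = 6 - 19*J)
r = 72 (r = 9 + (6 - 19*(-3)) = 9 + (6 + 57) = 9 + 63 = 72)
r*X = 72*(-675) = -48600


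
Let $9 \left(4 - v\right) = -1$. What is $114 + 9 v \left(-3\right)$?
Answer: $3$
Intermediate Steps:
$v = \frac{37}{9}$ ($v = 4 - - \frac{1}{9} = 4 + \frac{1}{9} = \frac{37}{9} \approx 4.1111$)
$114 + 9 v \left(-3\right) = 114 + 9 \cdot \frac{37}{9} \left(-3\right) = 114 + 9 \left(- \frac{37}{3}\right) = 114 - 111 = 3$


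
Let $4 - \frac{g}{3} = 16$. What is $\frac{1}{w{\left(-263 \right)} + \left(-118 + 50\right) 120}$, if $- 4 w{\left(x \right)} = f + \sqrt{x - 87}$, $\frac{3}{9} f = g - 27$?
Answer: $- \frac{129804}{1053067751} + \frac{20 i \sqrt{14}}{1053067751} \approx -0.00012326 + 7.1062 \cdot 10^{-8} i$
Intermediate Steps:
$g = -36$ ($g = 12 - 48 = -36$)
$f = -189$ ($f = 3 \left(-36 - 27\right) = 3 \left(-63\right) = -189$)
$w{\left(x \right)} = \frac{189}{4} - \frac{\sqrt{-87 + x}}{4}$ ($w{\left(x \right)} = - \frac{-189 + \sqrt{x - 87}}{4} = - \frac{-189 + \sqrt{-87 + x}}{4} = \frac{189}{4} - \frac{\sqrt{-87 + x}}{4}$)
$\frac{1}{w{\left(-263 \right)} + \left(-118 + 50\right) 120} = \frac{1}{\left(\frac{189}{4} - \frac{\sqrt{-87 - 263}}{4}\right) + \left(-118 + 50\right) 120} = \frac{1}{\left(\frac{189}{4} - \frac{\sqrt{-350}}{4}\right) - 8160} = \frac{1}{\left(\frac{189}{4} - \frac{5 i \sqrt{14}}{4}\right) - 8160} = \frac{1}{- \frac{32451}{4} - \frac{5 i \sqrt{14}}{4}}$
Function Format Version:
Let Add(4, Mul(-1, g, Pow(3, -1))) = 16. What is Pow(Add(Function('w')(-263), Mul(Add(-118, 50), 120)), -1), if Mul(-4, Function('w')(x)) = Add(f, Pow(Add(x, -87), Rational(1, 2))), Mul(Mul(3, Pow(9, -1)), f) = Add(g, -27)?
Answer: Add(Rational(-129804, 1053067751), Mul(Rational(20, 1053067751), I, Pow(14, Rational(1, 2)))) ≈ Add(-0.00012326, Mul(7.1062e-8, I))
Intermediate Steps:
g = -36 (g = Add(12, Mul(-3, 16)) = Add(12, -48) = -36)
f = -189 (f = Mul(3, Add(-36, -27)) = Mul(3, -63) = -189)
Function('w')(x) = Add(Rational(189, 4), Mul(Rational(-1, 4), Pow(Add(-87, x), Rational(1, 2)))) (Function('w')(x) = Mul(Rational(-1, 4), Add(-189, Pow(Add(x, -87), Rational(1, 2)))) = Mul(Rational(-1, 4), Add(-189, Pow(Add(-87, x), Rational(1, 2)))) = Add(Rational(189, 4), Mul(Rational(-1, 4), Pow(Add(-87, x), Rational(1, 2)))))
Pow(Add(Function('w')(-263), Mul(Add(-118, 50), 120)), -1) = Pow(Add(Add(Rational(189, 4), Mul(Rational(-1, 4), Pow(Add(-87, -263), Rational(1, 2)))), Mul(Add(-118, 50), 120)), -1) = Pow(Add(Add(Rational(189, 4), Mul(Rational(-1, 4), Pow(-350, Rational(1, 2)))), Mul(-68, 120)), -1) = Pow(Add(Add(Rational(189, 4), Mul(Rational(-1, 4), Mul(5, I, Pow(14, Rational(1, 2))))), -8160), -1) = Pow(Add(Add(Rational(189, 4), Mul(Rational(-5, 4), I, Pow(14, Rational(1, 2)))), -8160), -1) = Pow(Add(Rational(-32451, 4), Mul(Rational(-5, 4), I, Pow(14, Rational(1, 2)))), -1)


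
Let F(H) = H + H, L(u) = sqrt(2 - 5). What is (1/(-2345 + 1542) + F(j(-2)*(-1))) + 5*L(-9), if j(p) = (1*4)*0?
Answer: -1/803 + 5*I*sqrt(3) ≈ -0.0012453 + 8.6602*I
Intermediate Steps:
L(u) = I*sqrt(3) (L(u) = sqrt(-3) = I*sqrt(3))
j(p) = 0 (j(p) = 4*0 = 0)
F(H) = 2*H
(1/(-2345 + 1542) + F(j(-2)*(-1))) + 5*L(-9) = (1/(-2345 + 1542) + 2*(0*(-1))) + 5*(I*sqrt(3)) = (1/(-803) + 2*0) + 5*I*sqrt(3) = (-1/803 + 0) + 5*I*sqrt(3) = -1/803 + 5*I*sqrt(3)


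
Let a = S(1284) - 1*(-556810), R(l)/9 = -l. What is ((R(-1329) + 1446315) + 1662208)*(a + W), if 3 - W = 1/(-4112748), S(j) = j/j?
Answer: 1786504912916389633/1028187 ≈ 1.7375e+12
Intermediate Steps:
S(j) = 1
W = 12338245/4112748 (W = 3 - 1/(-4112748) = 3 - 1*(-1/4112748) = 3 + 1/4112748 = 12338245/4112748 ≈ 3.0000)
R(l) = -9*l (R(l) = 9*(-l) = -9*l)
a = 556811 (a = 1 - 1*(-556810) = 1 + 556810 = 556811)
((R(-1329) + 1446315) + 1662208)*(a + W) = ((-9*(-1329) + 1446315) + 1662208)*(556811 + 12338245/4112748) = ((11961 + 1446315) + 1662208)*(2290035664873/4112748) = (1458276 + 1662208)*(2290035664873/4112748) = 3120484*(2290035664873/4112748) = 1786504912916389633/1028187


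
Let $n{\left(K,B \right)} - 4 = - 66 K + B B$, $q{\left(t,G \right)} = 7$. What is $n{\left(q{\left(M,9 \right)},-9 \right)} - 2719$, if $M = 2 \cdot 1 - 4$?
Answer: $-3096$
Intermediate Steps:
$M = -2$ ($M = 2 - 4 = -2$)
$n{\left(K,B \right)} = 4 + B^{2} - 66 K$ ($n{\left(K,B \right)} = 4 + \left(- 66 K + B B\right) = 4 + \left(- 66 K + B^{2}\right) = 4 + \left(B^{2} - 66 K\right) = 4 + B^{2} - 66 K$)
$n{\left(q{\left(M,9 \right)},-9 \right)} - 2719 = \left(4 + \left(-9\right)^{2} - 462\right) - 2719 = \left(4 + 81 - 462\right) - 2719 = -377 - 2719 = -3096$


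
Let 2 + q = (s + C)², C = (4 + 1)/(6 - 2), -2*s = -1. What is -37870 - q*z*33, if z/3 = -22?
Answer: -284447/8 ≈ -35556.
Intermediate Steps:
s = ½ (s = -½*(-1) = ½ ≈ 0.50000)
z = -66 (z = 3*(-22) = -66)
C = 5/4 ≈ 1.2500
q = 17/16 (q = -2 + (½ + 5/4)² = -2 + (7/4)² = -2 + 49/16 = 17/16 ≈ 1.0625)
-37870 - q*z*33 = -37870 - (17/16)*(-66)*33 = -37870 - (-561)*33/8 = -37870 - 1*(-18513/8) = -37870 + 18513/8 = -284447/8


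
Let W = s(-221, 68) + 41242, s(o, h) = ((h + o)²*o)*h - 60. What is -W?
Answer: 351749270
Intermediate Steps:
s(o, h) = -60 + h*o*(h + o)² (s(o, h) = (o*(h + o)²)*h - 60 = h*o*(h + o)² - 60 = -60 + h*o*(h + o)²)
W = -351749270 (W = (-60 + 68*(-221)*(68 - 221)²) + 41242 = (-60 + 68*(-221)*(-153)²) + 41242 = (-60 + 68*(-221)*23409) + 41242 = (-60 - 351790452) + 41242 = -351790512 + 41242 = -351749270)
-W = -1*(-351749270) = 351749270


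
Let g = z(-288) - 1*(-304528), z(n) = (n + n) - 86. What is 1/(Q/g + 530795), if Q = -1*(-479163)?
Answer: 303866/161291032633 ≈ 1.8840e-6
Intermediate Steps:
Q = 479163
z(n) = -86 + 2*n (z(n) = 2*n - 86 = -86 + 2*n)
g = 303866 (g = (-86 + 2*(-288)) - 1*(-304528) = (-86 - 576) + 304528 = -662 + 304528 = 303866)
1/(Q/g + 530795) = 1/(479163/303866 + 530795) = 1/(161291032633/303866) = 303866/161291032633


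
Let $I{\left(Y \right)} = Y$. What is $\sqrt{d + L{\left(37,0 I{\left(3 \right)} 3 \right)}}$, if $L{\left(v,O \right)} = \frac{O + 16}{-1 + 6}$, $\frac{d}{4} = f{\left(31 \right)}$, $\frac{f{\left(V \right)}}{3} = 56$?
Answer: $\frac{4 \sqrt{1055}}{5} \approx 25.985$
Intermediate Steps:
$f{\left(V \right)} = 168$ ($f{\left(V \right)} = 3 \cdot 56 = 168$)
$d = 672$ ($d = 4 \cdot 168 = 672$)
$L{\left(v,O \right)} = \frac{16}{5} + \frac{O}{5}$ ($L{\left(v,O \right)} = \frac{16 + O}{5} = \left(16 + O\right) \frac{1}{5} = \frac{16}{5} + \frac{O}{5}$)
$\sqrt{d + L{\left(37,0 I{\left(3 \right)} 3 \right)}} = \sqrt{672 + \left(\frac{16}{5} + \frac{0 \cdot 3 \cdot 3}{5}\right)} = \sqrt{672 + \left(\frac{16}{5} + \frac{0 \cdot 3}{5}\right)} = \sqrt{672 + \left(\frac{16}{5} + \frac{1}{5} \cdot 0\right)} = \sqrt{672 + \left(\frac{16}{5} + 0\right)} = \sqrt{672 + \frac{16}{5}} = \sqrt{\frac{3376}{5}} = \frac{4 \sqrt{1055}}{5}$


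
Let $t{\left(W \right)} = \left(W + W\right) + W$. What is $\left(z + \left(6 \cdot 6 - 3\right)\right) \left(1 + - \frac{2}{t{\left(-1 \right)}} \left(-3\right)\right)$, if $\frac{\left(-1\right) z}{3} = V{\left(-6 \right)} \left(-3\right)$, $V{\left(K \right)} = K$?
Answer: $21$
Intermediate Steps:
$t{\left(W \right)} = 3 W$ ($t{\left(W \right)} = 2 W + W = 3 W$)
$z = -54$ ($z = - 3 \left(\left(-6\right) \left(-3\right)\right) = \left(-3\right) 18 = -54$)
$\left(z + \left(6 \cdot 6 - 3\right)\right) \left(1 + - \frac{2}{t{\left(-1 \right)}} \left(-3\right)\right) = \left(-54 + \left(6 \cdot 6 - 3\right)\right) \left(1 + - \frac{2}{3 \left(-1\right)} \left(-3\right)\right) = \left(-54 + \left(36 - 3\right)\right) \left(1 + - \frac{2}{-3} \left(-3\right)\right) = \left(-54 + 33\right) \left(1 + \left(-2\right) \left(- \frac{1}{3}\right) \left(-3\right)\right) = - 21 \left(1 + \frac{2}{3} \left(-3\right)\right) = - 21 \left(1 - 2\right) = \left(-21\right) \left(-1\right) = 21$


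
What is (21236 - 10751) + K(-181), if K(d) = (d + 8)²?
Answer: 40414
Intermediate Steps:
K(d) = (8 + d)²
(21236 - 10751) + K(-181) = (21236 - 10751) + (8 - 181)² = 10485 + (-173)² = 10485 + 29929 = 40414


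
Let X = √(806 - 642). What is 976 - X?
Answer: 976 - 2*√41 ≈ 963.19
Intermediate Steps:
X = 2*√41 (X = √164 = 2*√41 ≈ 12.806)
976 - X = 976 - 2*√41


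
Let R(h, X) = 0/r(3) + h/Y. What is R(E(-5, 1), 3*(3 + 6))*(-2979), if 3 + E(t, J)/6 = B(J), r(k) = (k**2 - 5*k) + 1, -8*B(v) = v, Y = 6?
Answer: 74475/8 ≈ 9309.4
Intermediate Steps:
B(v) = -v/8
r(k) = 1 + k**2 - 5*k
E(t, J) = -18 - 3*J/4 (E(t, J) = -18 + 6*(-J/8) = -18 - 3*J/4)
R(h, X) = h/6 (R(h, X) = 0/(1 + 3**2 - 5*3) + h/6 = 0/(1 + 9 - 15) + h*(1/6) = 0/(-5) + h/6 = 0*(-1/5) + h/6 = 0 + h/6 = h/6)
R(E(-5, 1), 3*(3 + 6))*(-2979) = ((-18 - 3/4*1)/6)*(-2979) = ((-18 - 3/4)/6)*(-2979) = ((1/6)*(-75/4))*(-2979) = -25/8*(-2979) = 74475/8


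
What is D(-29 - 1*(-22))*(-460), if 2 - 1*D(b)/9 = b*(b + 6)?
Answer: 20700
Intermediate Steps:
D(b) = 18 - 9*b*(6 + b) (D(b) = 18 - 9*b*(b + 6) = 18 - 9*b*(6 + b))
D(-29 - 1*(-22))*(-460) = (18 - 54*(-29 - 1*(-22)) - 9*(-29 - 1*(-22))²)*(-460) = (18 - 54*(-29 + 22) - 9*(-29 + 22)²)*(-460) = (18 - 54*(-7) - 9*(-7)²)*(-460) = (18 + 378 - 9*49)*(-460) = (18 + 378 - 441)*(-460) = -45*(-460) = 20700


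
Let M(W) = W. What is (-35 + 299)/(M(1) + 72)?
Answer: 264/73 ≈ 3.6164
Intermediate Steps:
(-35 + 299)/(M(1) + 72) = (-35 + 299)/(1 + 72) = 264/73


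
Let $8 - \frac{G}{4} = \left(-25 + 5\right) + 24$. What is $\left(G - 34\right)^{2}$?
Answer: $324$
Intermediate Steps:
$G = 16$ ($G = 32 - 4 \left(\left(-25 + 5\right) + 24\right) = 32 - 4 \left(-20 + 24\right) = 32 - 16 = 16$)
$\left(G - 34\right)^{2} = \left(16 - 34\right)^{2} = \left(-18\right)^{2} = 324$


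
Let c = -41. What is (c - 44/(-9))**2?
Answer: 105625/81 ≈ 1304.0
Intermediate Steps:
(c - 44/(-9))**2 = (-41 - 44/(-9))**2 = (-41 - 44*(-1/9))**2 = (-41 + 44/9)**2 = (-325/9)**2 = 105625/81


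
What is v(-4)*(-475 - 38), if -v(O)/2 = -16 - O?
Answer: -12312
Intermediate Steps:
v(O) = 32 + 2*O (v(O) = -2*(-16 - O) = 32 + 2*O)
v(-4)*(-475 - 38) = (32 + 2*(-4))*(-475 - 38) = (32 - 8)*(-513) = 24*(-513) = -12312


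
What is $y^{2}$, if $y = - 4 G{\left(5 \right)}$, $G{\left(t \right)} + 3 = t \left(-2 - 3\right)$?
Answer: $12544$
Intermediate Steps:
$G{\left(t \right)} = -3 - 5 t$ ($G{\left(t \right)} = -3 + t \left(-2 - 3\right) = -3 + t \left(-5\right) = -3 - 5 t$)
$y = 112$ ($y = - 4 \left(-3 - 25\right) = \left(-4\right) \left(-28\right) = 112$)
$y^{2} = 112^{2} = 12544$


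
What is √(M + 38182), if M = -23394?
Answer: 2*√3697 ≈ 121.61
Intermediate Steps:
√(M + 38182) = √(-23394 + 38182) = √14788 = 2*√3697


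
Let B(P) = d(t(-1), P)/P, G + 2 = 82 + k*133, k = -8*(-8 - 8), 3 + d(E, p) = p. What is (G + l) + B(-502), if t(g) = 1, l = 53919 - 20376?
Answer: 25425299/502 ≈ 50648.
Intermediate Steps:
l = 33543
d(E, p) = -3 + p
k = 128 (k = -8*(-16) = 128)
G = 17104 (G = -2 + (82 + 128*133) = -2 + (82 + 17024) = -2 + 17106 = 17104)
B(P) = (-3 + P)/P
(G + l) + B(-502) = (17104 + 33543) + (-3 - 502)/(-502) = 50647 - 1/502*(-505) = 50647 + 505/502 = 25425299/502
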